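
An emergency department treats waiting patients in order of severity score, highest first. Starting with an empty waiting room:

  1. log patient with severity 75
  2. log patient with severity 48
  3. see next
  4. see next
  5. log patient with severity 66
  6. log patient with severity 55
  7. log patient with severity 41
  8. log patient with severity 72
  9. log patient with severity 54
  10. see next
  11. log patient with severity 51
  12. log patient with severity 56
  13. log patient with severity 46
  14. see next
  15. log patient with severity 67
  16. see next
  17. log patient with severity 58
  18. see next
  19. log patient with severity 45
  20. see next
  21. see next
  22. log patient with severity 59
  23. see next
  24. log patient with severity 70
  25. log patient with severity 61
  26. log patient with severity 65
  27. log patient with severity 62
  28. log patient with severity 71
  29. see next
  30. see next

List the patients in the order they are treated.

75 → 48 → 72 → 66 → 67 → 58 → 56 → 55 → 59 → 71 → 70

insert 75 → {75}
insert 48 → {75, 48}
see next → 75; now {48}
see next → 48; now {}
insert 66 → {66}
insert 55 → {66, 55}
insert 41 → {66, 55, 41}
insert 72 → {72, 66, 55, 41}
insert 54 → {72, 66, 55, 54, 41}
see next → 72; now {66, 55, 54, 41}
insert 51 → {66, 55, 54, 51, 41}
insert 56 → {66, 56, 55, 54, 51, 41}
insert 46 → {66, 56, 55, 54, 51, 46, 41}
see next → 66; now {56, 55, 54, 51, 46, 41}
insert 67 → {67, 56, 55, 54, 51, 46, 41}
see next → 67; now {56, 55, 54, 51, 46, 41}
insert 58 → {58, 56, 55, 54, 51, 46, 41}
see next → 58; now {56, 55, 54, 51, 46, 41}
insert 45 → {56, 55, 54, 51, 46, 45, 41}
see next → 56; now {55, 54, 51, 46, 45, 41}
see next → 55; now {54, 51, 46, 45, 41}
insert 59 → {59, 54, 51, 46, 45, 41}
see next → 59; now {54, 51, 46, 45, 41}
insert 70 → {70, 54, 51, 46, 45, 41}
insert 61 → {70, 61, 54, 51, 46, 45, 41}
insert 65 → {70, 65, 61, 54, 51, 46, 45, 41}
insert 62 → {70, 65, 62, 61, 54, 51, 46, 45, 41}
insert 71 → {71, 70, 65, 62, 61, 54, 51, 46, 45, 41}
see next → 71; now {70, 65, 62, 61, 54, 51, 46, 45, 41}
see next → 70; now {65, 62, 61, 54, 51, 46, 45, 41}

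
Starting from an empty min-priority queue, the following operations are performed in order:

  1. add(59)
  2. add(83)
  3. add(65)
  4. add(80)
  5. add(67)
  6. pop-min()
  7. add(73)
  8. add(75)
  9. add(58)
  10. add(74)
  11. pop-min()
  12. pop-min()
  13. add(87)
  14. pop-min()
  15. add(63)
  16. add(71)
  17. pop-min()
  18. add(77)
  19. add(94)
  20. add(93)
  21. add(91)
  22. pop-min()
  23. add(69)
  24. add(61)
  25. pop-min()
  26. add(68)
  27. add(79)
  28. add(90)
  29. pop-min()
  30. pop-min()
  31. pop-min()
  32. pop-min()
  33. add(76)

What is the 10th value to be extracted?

insert 59 → {59}
insert 83 → {59, 83}
insert 65 → {59, 65, 83}
insert 80 → {59, 65, 80, 83}
insert 67 → {59, 65, 67, 80, 83}
pop-min → 59; now {65, 67, 80, 83}
insert 73 → {65, 67, 73, 80, 83}
insert 75 → {65, 67, 73, 75, 80, 83}
insert 58 → {58, 65, 67, 73, 75, 80, 83}
insert 74 → {58, 65, 67, 73, 74, 75, 80, 83}
pop-min → 58; now {65, 67, 73, 74, 75, 80, 83}
pop-min → 65; now {67, 73, 74, 75, 80, 83}
insert 87 → {67, 73, 74, 75, 80, 83, 87}
pop-min → 67; now {73, 74, 75, 80, 83, 87}
insert 63 → {63, 73, 74, 75, 80, 83, 87}
insert 71 → {63, 71, 73, 74, 75, 80, 83, 87}
pop-min → 63; now {71, 73, 74, 75, 80, 83, 87}
insert 77 → {71, 73, 74, 75, 77, 80, 83, 87}
insert 94 → {71, 73, 74, 75, 77, 80, 83, 87, 94}
insert 93 → {71, 73, 74, 75, 77, 80, 83, 87, 93, 94}
insert 91 → {71, 73, 74, 75, 77, 80, 83, 87, 91, 93, 94}
pop-min → 71; now {73, 74, 75, 77, 80, 83, 87, 91, 93, 94}
insert 69 → {69, 73, 74, 75, 77, 80, 83, 87, 91, 93, 94}
insert 61 → {61, 69, 73, 74, 75, 77, 80, 83, 87, 91, 93, 94}
pop-min → 61; now {69, 73, 74, 75, 77, 80, 83, 87, 91, 93, 94}
insert 68 → {68, 69, 73, 74, 75, 77, 80, 83, 87, 91, 93, 94}
insert 79 → {68, 69, 73, 74, 75, 77, 79, 80, 83, 87, 91, 93, 94}
insert 90 → {68, 69, 73, 74, 75, 77, 79, 80, 83, 87, 90, 91, 93, 94}
pop-min → 68; now {69, 73, 74, 75, 77, 79, 80, 83, 87, 90, 91, 93, 94}
pop-min → 69; now {73, 74, 75, 77, 79, 80, 83, 87, 90, 91, 93, 94}
pop-min → 73; now {74, 75, 77, 79, 80, 83, 87, 90, 91, 93, 94}
pop-min → 74; now {75, 77, 79, 80, 83, 87, 90, 91, 93, 94}
insert 76 → {75, 76, 77, 79, 80, 83, 87, 90, 91, 93, 94}

73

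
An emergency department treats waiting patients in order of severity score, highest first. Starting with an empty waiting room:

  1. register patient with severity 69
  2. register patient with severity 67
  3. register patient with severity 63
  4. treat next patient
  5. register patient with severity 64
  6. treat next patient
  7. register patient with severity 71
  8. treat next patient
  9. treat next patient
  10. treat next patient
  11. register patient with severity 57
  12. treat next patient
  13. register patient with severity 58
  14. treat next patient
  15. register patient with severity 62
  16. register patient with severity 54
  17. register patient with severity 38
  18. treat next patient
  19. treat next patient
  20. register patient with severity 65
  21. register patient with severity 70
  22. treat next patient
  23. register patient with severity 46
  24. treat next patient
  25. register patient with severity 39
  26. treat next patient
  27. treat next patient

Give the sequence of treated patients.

69, 67, 71, 64, 63, 57, 58, 62, 54, 70, 65, 46, 39

insert 69 → {69}
insert 67 → {69, 67}
insert 63 → {69, 67, 63}
treat next patient → 69; now {67, 63}
insert 64 → {67, 64, 63}
treat next patient → 67; now {64, 63}
insert 71 → {71, 64, 63}
treat next patient → 71; now {64, 63}
treat next patient → 64; now {63}
treat next patient → 63; now {}
insert 57 → {57}
treat next patient → 57; now {}
insert 58 → {58}
treat next patient → 58; now {}
insert 62 → {62}
insert 54 → {62, 54}
insert 38 → {62, 54, 38}
treat next patient → 62; now {54, 38}
treat next patient → 54; now {38}
insert 65 → {65, 38}
insert 70 → {70, 65, 38}
treat next patient → 70; now {65, 38}
insert 46 → {65, 46, 38}
treat next patient → 65; now {46, 38}
insert 39 → {46, 39, 38}
treat next patient → 46; now {39, 38}
treat next patient → 39; now {38}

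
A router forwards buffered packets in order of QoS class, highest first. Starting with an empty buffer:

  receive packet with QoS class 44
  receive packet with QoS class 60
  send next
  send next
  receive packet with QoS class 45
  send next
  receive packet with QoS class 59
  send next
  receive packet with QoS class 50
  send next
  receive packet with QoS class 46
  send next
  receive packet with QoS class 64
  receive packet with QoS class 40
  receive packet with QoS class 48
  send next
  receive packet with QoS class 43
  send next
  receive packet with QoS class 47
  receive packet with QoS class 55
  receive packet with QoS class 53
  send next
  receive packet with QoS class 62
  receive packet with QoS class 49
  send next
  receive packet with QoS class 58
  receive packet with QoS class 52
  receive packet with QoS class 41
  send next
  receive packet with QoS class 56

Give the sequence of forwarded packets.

insert 44 → {44}
insert 60 → {60, 44}
send next → 60; now {44}
send next → 44; now {}
insert 45 → {45}
send next → 45; now {}
insert 59 → {59}
send next → 59; now {}
insert 50 → {50}
send next → 50; now {}
insert 46 → {46}
send next → 46; now {}
insert 64 → {64}
insert 40 → {64, 40}
insert 48 → {64, 48, 40}
send next → 64; now {48, 40}
insert 43 → {48, 43, 40}
send next → 48; now {43, 40}
insert 47 → {47, 43, 40}
insert 55 → {55, 47, 43, 40}
insert 53 → {55, 53, 47, 43, 40}
send next → 55; now {53, 47, 43, 40}
insert 62 → {62, 53, 47, 43, 40}
insert 49 → {62, 53, 49, 47, 43, 40}
send next → 62; now {53, 49, 47, 43, 40}
insert 58 → {58, 53, 49, 47, 43, 40}
insert 52 → {58, 53, 52, 49, 47, 43, 40}
insert 41 → {58, 53, 52, 49, 47, 43, 41, 40}
send next → 58; now {53, 52, 49, 47, 43, 41, 40}
insert 56 → {56, 53, 52, 49, 47, 43, 41, 40}

[60, 44, 45, 59, 50, 46, 64, 48, 55, 62, 58]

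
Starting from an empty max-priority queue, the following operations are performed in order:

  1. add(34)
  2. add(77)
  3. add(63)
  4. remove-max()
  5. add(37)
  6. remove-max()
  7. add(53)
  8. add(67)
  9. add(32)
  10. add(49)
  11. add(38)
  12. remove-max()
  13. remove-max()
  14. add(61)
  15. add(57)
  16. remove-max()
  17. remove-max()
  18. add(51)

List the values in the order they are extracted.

77 → 63 → 67 → 53 → 61 → 57

insert 34 → {34}
insert 77 → {77, 34}
insert 63 → {77, 63, 34}
remove-max → 77; now {63, 34}
insert 37 → {63, 37, 34}
remove-max → 63; now {37, 34}
insert 53 → {53, 37, 34}
insert 67 → {67, 53, 37, 34}
insert 32 → {67, 53, 37, 34, 32}
insert 49 → {67, 53, 49, 37, 34, 32}
insert 38 → {67, 53, 49, 38, 37, 34, 32}
remove-max → 67; now {53, 49, 38, 37, 34, 32}
remove-max → 53; now {49, 38, 37, 34, 32}
insert 61 → {61, 49, 38, 37, 34, 32}
insert 57 → {61, 57, 49, 38, 37, 34, 32}
remove-max → 61; now {57, 49, 38, 37, 34, 32}
remove-max → 57; now {49, 38, 37, 34, 32}
insert 51 → {51, 49, 38, 37, 34, 32}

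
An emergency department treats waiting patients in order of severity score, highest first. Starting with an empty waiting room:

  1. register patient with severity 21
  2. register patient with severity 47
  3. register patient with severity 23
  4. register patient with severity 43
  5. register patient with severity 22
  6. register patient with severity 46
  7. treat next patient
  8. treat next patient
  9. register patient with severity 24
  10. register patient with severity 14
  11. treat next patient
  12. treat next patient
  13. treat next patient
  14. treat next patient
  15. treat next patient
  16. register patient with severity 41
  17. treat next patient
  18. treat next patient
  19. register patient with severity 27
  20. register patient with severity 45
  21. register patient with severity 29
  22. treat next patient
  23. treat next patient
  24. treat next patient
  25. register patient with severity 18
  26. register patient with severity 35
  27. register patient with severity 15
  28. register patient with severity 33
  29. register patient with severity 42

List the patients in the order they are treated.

47 → 46 → 43 → 24 → 23 → 22 → 21 → 41 → 14 → 45 → 29 → 27

insert 21 → {21}
insert 47 → {47, 21}
insert 23 → {47, 23, 21}
insert 43 → {47, 43, 23, 21}
insert 22 → {47, 43, 23, 22, 21}
insert 46 → {47, 46, 43, 23, 22, 21}
treat next patient → 47; now {46, 43, 23, 22, 21}
treat next patient → 46; now {43, 23, 22, 21}
insert 24 → {43, 24, 23, 22, 21}
insert 14 → {43, 24, 23, 22, 21, 14}
treat next patient → 43; now {24, 23, 22, 21, 14}
treat next patient → 24; now {23, 22, 21, 14}
treat next patient → 23; now {22, 21, 14}
treat next patient → 22; now {21, 14}
treat next patient → 21; now {14}
insert 41 → {41, 14}
treat next patient → 41; now {14}
treat next patient → 14; now {}
insert 27 → {27}
insert 45 → {45, 27}
insert 29 → {45, 29, 27}
treat next patient → 45; now {29, 27}
treat next patient → 29; now {27}
treat next patient → 27; now {}
insert 18 → {18}
insert 35 → {35, 18}
insert 15 → {35, 18, 15}
insert 33 → {35, 33, 18, 15}
insert 42 → {42, 35, 33, 18, 15}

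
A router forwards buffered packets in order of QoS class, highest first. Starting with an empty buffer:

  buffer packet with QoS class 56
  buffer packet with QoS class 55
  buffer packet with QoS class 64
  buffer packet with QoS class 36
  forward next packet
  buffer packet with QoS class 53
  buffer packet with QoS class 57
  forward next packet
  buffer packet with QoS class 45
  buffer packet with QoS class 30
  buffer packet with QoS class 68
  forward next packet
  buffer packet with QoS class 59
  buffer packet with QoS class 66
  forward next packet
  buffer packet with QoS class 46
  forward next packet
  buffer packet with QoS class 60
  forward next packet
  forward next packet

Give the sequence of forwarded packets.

insert 56 → {56}
insert 55 → {56, 55}
insert 64 → {64, 56, 55}
insert 36 → {64, 56, 55, 36}
forward next packet → 64; now {56, 55, 36}
insert 53 → {56, 55, 53, 36}
insert 57 → {57, 56, 55, 53, 36}
forward next packet → 57; now {56, 55, 53, 36}
insert 45 → {56, 55, 53, 45, 36}
insert 30 → {56, 55, 53, 45, 36, 30}
insert 68 → {68, 56, 55, 53, 45, 36, 30}
forward next packet → 68; now {56, 55, 53, 45, 36, 30}
insert 59 → {59, 56, 55, 53, 45, 36, 30}
insert 66 → {66, 59, 56, 55, 53, 45, 36, 30}
forward next packet → 66; now {59, 56, 55, 53, 45, 36, 30}
insert 46 → {59, 56, 55, 53, 46, 45, 36, 30}
forward next packet → 59; now {56, 55, 53, 46, 45, 36, 30}
insert 60 → {60, 56, 55, 53, 46, 45, 36, 30}
forward next packet → 60; now {56, 55, 53, 46, 45, 36, 30}
forward next packet → 56; now {55, 53, 46, 45, 36, 30}

64, 57, 68, 66, 59, 60, 56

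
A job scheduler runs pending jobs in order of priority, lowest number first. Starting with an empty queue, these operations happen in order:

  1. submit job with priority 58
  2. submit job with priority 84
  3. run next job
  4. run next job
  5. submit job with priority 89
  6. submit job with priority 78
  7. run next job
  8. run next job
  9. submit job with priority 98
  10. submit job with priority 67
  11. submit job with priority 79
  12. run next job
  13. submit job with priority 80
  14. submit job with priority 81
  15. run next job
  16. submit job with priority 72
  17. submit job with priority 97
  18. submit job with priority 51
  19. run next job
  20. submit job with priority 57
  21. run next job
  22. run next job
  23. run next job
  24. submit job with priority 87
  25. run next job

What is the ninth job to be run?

72

insert 58 → {58}
insert 84 → {58, 84}
run next job → 58; now {84}
run next job → 84; now {}
insert 89 → {89}
insert 78 → {78, 89}
run next job → 78; now {89}
run next job → 89; now {}
insert 98 → {98}
insert 67 → {67, 98}
insert 79 → {67, 79, 98}
run next job → 67; now {79, 98}
insert 80 → {79, 80, 98}
insert 81 → {79, 80, 81, 98}
run next job → 79; now {80, 81, 98}
insert 72 → {72, 80, 81, 98}
insert 97 → {72, 80, 81, 97, 98}
insert 51 → {51, 72, 80, 81, 97, 98}
run next job → 51; now {72, 80, 81, 97, 98}
insert 57 → {57, 72, 80, 81, 97, 98}
run next job → 57; now {72, 80, 81, 97, 98}
run next job → 72; now {80, 81, 97, 98}
run next job → 80; now {81, 97, 98}
insert 87 → {81, 87, 97, 98}
run next job → 81; now {87, 97, 98}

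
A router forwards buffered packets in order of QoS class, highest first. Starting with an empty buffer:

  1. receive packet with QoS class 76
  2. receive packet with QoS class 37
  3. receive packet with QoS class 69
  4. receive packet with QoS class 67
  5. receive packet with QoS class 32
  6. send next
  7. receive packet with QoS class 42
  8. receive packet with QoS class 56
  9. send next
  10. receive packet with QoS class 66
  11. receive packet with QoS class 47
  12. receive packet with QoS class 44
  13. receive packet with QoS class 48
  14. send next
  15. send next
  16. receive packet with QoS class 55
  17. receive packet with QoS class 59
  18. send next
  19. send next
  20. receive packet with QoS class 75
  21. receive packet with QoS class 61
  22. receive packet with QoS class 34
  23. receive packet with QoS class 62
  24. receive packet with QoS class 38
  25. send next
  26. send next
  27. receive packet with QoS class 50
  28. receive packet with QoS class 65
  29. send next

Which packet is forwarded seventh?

75

insert 76 → {76}
insert 37 → {76, 37}
insert 69 → {76, 69, 37}
insert 67 → {76, 69, 67, 37}
insert 32 → {76, 69, 67, 37, 32}
send next → 76; now {69, 67, 37, 32}
insert 42 → {69, 67, 42, 37, 32}
insert 56 → {69, 67, 56, 42, 37, 32}
send next → 69; now {67, 56, 42, 37, 32}
insert 66 → {67, 66, 56, 42, 37, 32}
insert 47 → {67, 66, 56, 47, 42, 37, 32}
insert 44 → {67, 66, 56, 47, 44, 42, 37, 32}
insert 48 → {67, 66, 56, 48, 47, 44, 42, 37, 32}
send next → 67; now {66, 56, 48, 47, 44, 42, 37, 32}
send next → 66; now {56, 48, 47, 44, 42, 37, 32}
insert 55 → {56, 55, 48, 47, 44, 42, 37, 32}
insert 59 → {59, 56, 55, 48, 47, 44, 42, 37, 32}
send next → 59; now {56, 55, 48, 47, 44, 42, 37, 32}
send next → 56; now {55, 48, 47, 44, 42, 37, 32}
insert 75 → {75, 55, 48, 47, 44, 42, 37, 32}
insert 61 → {75, 61, 55, 48, 47, 44, 42, 37, 32}
insert 34 → {75, 61, 55, 48, 47, 44, 42, 37, 34, 32}
insert 62 → {75, 62, 61, 55, 48, 47, 44, 42, 37, 34, 32}
insert 38 → {75, 62, 61, 55, 48, 47, 44, 42, 38, 37, 34, 32}
send next → 75; now {62, 61, 55, 48, 47, 44, 42, 38, 37, 34, 32}
send next → 62; now {61, 55, 48, 47, 44, 42, 38, 37, 34, 32}
insert 50 → {61, 55, 50, 48, 47, 44, 42, 38, 37, 34, 32}
insert 65 → {65, 61, 55, 50, 48, 47, 44, 42, 38, 37, 34, 32}
send next → 65; now {61, 55, 50, 48, 47, 44, 42, 38, 37, 34, 32}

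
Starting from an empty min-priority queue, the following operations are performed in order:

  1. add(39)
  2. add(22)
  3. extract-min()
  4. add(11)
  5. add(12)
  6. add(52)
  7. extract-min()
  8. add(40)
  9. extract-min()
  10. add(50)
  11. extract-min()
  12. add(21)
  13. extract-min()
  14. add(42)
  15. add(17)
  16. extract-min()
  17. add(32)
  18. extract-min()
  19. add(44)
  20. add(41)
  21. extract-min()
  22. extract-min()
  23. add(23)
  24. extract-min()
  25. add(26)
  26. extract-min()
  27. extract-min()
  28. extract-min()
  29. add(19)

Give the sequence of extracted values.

insert 39 → {39}
insert 22 → {22, 39}
extract-min → 22; now {39}
insert 11 → {11, 39}
insert 12 → {11, 12, 39}
insert 52 → {11, 12, 39, 52}
extract-min → 11; now {12, 39, 52}
insert 40 → {12, 39, 40, 52}
extract-min → 12; now {39, 40, 52}
insert 50 → {39, 40, 50, 52}
extract-min → 39; now {40, 50, 52}
insert 21 → {21, 40, 50, 52}
extract-min → 21; now {40, 50, 52}
insert 42 → {40, 42, 50, 52}
insert 17 → {17, 40, 42, 50, 52}
extract-min → 17; now {40, 42, 50, 52}
insert 32 → {32, 40, 42, 50, 52}
extract-min → 32; now {40, 42, 50, 52}
insert 44 → {40, 42, 44, 50, 52}
insert 41 → {40, 41, 42, 44, 50, 52}
extract-min → 40; now {41, 42, 44, 50, 52}
extract-min → 41; now {42, 44, 50, 52}
insert 23 → {23, 42, 44, 50, 52}
extract-min → 23; now {42, 44, 50, 52}
insert 26 → {26, 42, 44, 50, 52}
extract-min → 26; now {42, 44, 50, 52}
extract-min → 42; now {44, 50, 52}
extract-min → 44; now {50, 52}
insert 19 → {19, 50, 52}

22 → 11 → 12 → 39 → 21 → 17 → 32 → 40 → 41 → 23 → 26 → 42 → 44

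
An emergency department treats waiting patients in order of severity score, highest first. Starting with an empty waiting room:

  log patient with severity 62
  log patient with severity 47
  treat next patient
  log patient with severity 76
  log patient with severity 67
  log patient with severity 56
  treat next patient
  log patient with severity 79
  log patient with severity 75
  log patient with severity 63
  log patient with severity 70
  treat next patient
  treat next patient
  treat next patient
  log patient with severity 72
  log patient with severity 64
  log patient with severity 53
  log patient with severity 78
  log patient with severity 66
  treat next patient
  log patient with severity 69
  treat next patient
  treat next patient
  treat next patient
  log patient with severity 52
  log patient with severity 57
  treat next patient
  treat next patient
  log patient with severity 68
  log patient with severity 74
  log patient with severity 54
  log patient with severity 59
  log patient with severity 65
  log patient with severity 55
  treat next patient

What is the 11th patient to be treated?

insert 62 → {62}
insert 47 → {62, 47}
treat next patient → 62; now {47}
insert 76 → {76, 47}
insert 67 → {76, 67, 47}
insert 56 → {76, 67, 56, 47}
treat next patient → 76; now {67, 56, 47}
insert 79 → {79, 67, 56, 47}
insert 75 → {79, 75, 67, 56, 47}
insert 63 → {79, 75, 67, 63, 56, 47}
insert 70 → {79, 75, 70, 67, 63, 56, 47}
treat next patient → 79; now {75, 70, 67, 63, 56, 47}
treat next patient → 75; now {70, 67, 63, 56, 47}
treat next patient → 70; now {67, 63, 56, 47}
insert 72 → {72, 67, 63, 56, 47}
insert 64 → {72, 67, 64, 63, 56, 47}
insert 53 → {72, 67, 64, 63, 56, 53, 47}
insert 78 → {78, 72, 67, 64, 63, 56, 53, 47}
insert 66 → {78, 72, 67, 66, 64, 63, 56, 53, 47}
treat next patient → 78; now {72, 67, 66, 64, 63, 56, 53, 47}
insert 69 → {72, 69, 67, 66, 64, 63, 56, 53, 47}
treat next patient → 72; now {69, 67, 66, 64, 63, 56, 53, 47}
treat next patient → 69; now {67, 66, 64, 63, 56, 53, 47}
treat next patient → 67; now {66, 64, 63, 56, 53, 47}
insert 52 → {66, 64, 63, 56, 53, 52, 47}
insert 57 → {66, 64, 63, 57, 56, 53, 52, 47}
treat next patient → 66; now {64, 63, 57, 56, 53, 52, 47}
treat next patient → 64; now {63, 57, 56, 53, 52, 47}
insert 68 → {68, 63, 57, 56, 53, 52, 47}
insert 74 → {74, 68, 63, 57, 56, 53, 52, 47}
insert 54 → {74, 68, 63, 57, 56, 54, 53, 52, 47}
insert 59 → {74, 68, 63, 59, 57, 56, 54, 53, 52, 47}
insert 65 → {74, 68, 65, 63, 59, 57, 56, 54, 53, 52, 47}
insert 55 → {74, 68, 65, 63, 59, 57, 56, 55, 54, 53, 52, 47}
treat next patient → 74; now {68, 65, 63, 59, 57, 56, 55, 54, 53, 52, 47}

64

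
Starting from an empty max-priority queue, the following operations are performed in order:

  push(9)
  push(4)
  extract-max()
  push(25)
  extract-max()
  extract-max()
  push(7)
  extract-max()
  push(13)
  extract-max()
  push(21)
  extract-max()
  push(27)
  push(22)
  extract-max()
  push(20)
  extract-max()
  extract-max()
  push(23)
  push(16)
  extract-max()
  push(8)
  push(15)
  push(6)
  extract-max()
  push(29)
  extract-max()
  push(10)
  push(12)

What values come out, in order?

insert 9 → {9}
insert 4 → {9, 4}
extract-max → 9; now {4}
insert 25 → {25, 4}
extract-max → 25; now {4}
extract-max → 4; now {}
insert 7 → {7}
extract-max → 7; now {}
insert 13 → {13}
extract-max → 13; now {}
insert 21 → {21}
extract-max → 21; now {}
insert 27 → {27}
insert 22 → {27, 22}
extract-max → 27; now {22}
insert 20 → {22, 20}
extract-max → 22; now {20}
extract-max → 20; now {}
insert 23 → {23}
insert 16 → {23, 16}
extract-max → 23; now {16}
insert 8 → {16, 8}
insert 15 → {16, 15, 8}
insert 6 → {16, 15, 8, 6}
extract-max → 16; now {15, 8, 6}
insert 29 → {29, 15, 8, 6}
extract-max → 29; now {15, 8, 6}
insert 10 → {15, 10, 8, 6}
insert 12 → {15, 12, 10, 8, 6}

9, 25, 4, 7, 13, 21, 27, 22, 20, 23, 16, 29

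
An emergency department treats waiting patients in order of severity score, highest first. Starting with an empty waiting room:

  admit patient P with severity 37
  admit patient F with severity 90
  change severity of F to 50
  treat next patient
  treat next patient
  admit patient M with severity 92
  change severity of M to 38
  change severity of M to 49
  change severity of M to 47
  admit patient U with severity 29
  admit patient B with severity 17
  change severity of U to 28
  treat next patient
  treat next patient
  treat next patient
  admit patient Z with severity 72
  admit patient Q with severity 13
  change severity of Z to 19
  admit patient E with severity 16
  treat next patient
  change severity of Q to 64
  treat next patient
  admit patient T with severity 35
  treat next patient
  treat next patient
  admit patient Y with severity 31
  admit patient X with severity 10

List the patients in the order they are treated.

F, P, M, U, B, Z, Q, T, E

add P (severity 37) → {P:37}
add F (severity 90) → {F:90, P:37}
update F to severity 50 → {F:50, P:37}
treat next patient → F; now {P:37}
treat next patient → P; now {}
add M (severity 92) → {M:92}
update M to severity 38 → {M:38}
update M to severity 49 → {M:49}
update M to severity 47 → {M:47}
add U (severity 29) → {M:47, U:29}
add B (severity 17) → {M:47, U:29, B:17}
update U to severity 28 → {M:47, U:28, B:17}
treat next patient → M; now {U:28, B:17}
treat next patient → U; now {B:17}
treat next patient → B; now {}
add Z (severity 72) → {Z:72}
add Q (severity 13) → {Z:72, Q:13}
update Z to severity 19 → {Z:19, Q:13}
add E (severity 16) → {Z:19, E:16, Q:13}
treat next patient → Z; now {E:16, Q:13}
update Q to severity 64 → {Q:64, E:16}
treat next patient → Q; now {E:16}
add T (severity 35) → {T:35, E:16}
treat next patient → T; now {E:16}
treat next patient → E; now {}
add Y (severity 31) → {Y:31}
add X (severity 10) → {Y:31, X:10}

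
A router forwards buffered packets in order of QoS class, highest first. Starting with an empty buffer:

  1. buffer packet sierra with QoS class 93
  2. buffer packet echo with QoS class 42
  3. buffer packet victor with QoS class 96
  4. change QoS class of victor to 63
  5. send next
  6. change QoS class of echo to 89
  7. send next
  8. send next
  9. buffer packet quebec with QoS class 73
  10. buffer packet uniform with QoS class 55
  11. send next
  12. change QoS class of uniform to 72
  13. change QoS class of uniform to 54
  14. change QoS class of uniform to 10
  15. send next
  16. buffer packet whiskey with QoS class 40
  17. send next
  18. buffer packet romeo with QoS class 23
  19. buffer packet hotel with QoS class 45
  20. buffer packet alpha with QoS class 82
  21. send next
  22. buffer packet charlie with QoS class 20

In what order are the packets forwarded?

sierra, echo, victor, quebec, uniform, whiskey, alpha

add sierra (QoS class 93) → {sierra:93}
add echo (QoS class 42) → {sierra:93, echo:42}
add victor (QoS class 96) → {victor:96, sierra:93, echo:42}
update victor to QoS class 63 → {sierra:93, victor:63, echo:42}
send next → sierra; now {victor:63, echo:42}
update echo to QoS class 89 → {echo:89, victor:63}
send next → echo; now {victor:63}
send next → victor; now {}
add quebec (QoS class 73) → {quebec:73}
add uniform (QoS class 55) → {quebec:73, uniform:55}
send next → quebec; now {uniform:55}
update uniform to QoS class 72 → {uniform:72}
update uniform to QoS class 54 → {uniform:54}
update uniform to QoS class 10 → {uniform:10}
send next → uniform; now {}
add whiskey (QoS class 40) → {whiskey:40}
send next → whiskey; now {}
add romeo (QoS class 23) → {romeo:23}
add hotel (QoS class 45) → {hotel:45, romeo:23}
add alpha (QoS class 82) → {alpha:82, hotel:45, romeo:23}
send next → alpha; now {hotel:45, romeo:23}
add charlie (QoS class 20) → {hotel:45, romeo:23, charlie:20}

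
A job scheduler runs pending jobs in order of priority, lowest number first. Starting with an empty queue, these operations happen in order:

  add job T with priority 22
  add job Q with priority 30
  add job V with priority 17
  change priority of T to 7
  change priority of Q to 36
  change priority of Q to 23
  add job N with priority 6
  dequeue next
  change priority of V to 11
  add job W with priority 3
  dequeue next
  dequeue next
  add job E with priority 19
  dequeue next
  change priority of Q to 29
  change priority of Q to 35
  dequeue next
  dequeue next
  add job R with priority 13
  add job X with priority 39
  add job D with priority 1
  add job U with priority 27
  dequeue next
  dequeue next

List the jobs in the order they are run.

add T (priority 22) → {T:22}
add Q (priority 30) → {T:22, Q:30}
add V (priority 17) → {V:17, T:22, Q:30}
update T to priority 7 → {T:7, V:17, Q:30}
update Q to priority 36 → {T:7, V:17, Q:36}
update Q to priority 23 → {T:7, V:17, Q:23}
add N (priority 6) → {N:6, T:7, V:17, Q:23}
dequeue next → N; now {T:7, V:17, Q:23}
update V to priority 11 → {T:7, V:11, Q:23}
add W (priority 3) → {W:3, T:7, V:11, Q:23}
dequeue next → W; now {T:7, V:11, Q:23}
dequeue next → T; now {V:11, Q:23}
add E (priority 19) → {V:11, E:19, Q:23}
dequeue next → V; now {E:19, Q:23}
update Q to priority 29 → {E:19, Q:29}
update Q to priority 35 → {E:19, Q:35}
dequeue next → E; now {Q:35}
dequeue next → Q; now {}
add R (priority 13) → {R:13}
add X (priority 39) → {R:13, X:39}
add D (priority 1) → {D:1, R:13, X:39}
add U (priority 27) → {D:1, R:13, U:27, X:39}
dequeue next → D; now {R:13, U:27, X:39}
dequeue next → R; now {U:27, X:39}

N → W → T → V → E → Q → D → R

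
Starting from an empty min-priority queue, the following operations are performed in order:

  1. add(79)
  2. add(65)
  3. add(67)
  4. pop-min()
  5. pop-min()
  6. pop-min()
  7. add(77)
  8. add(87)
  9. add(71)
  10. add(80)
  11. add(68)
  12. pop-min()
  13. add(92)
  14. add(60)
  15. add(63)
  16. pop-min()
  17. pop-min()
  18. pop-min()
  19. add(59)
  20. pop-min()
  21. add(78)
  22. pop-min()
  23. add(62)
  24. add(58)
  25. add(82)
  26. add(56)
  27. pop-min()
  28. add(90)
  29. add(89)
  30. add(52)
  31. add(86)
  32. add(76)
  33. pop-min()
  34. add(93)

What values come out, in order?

65 → 67 → 79 → 68 → 60 → 63 → 71 → 59 → 77 → 56 → 52

insert 79 → {79}
insert 65 → {65, 79}
insert 67 → {65, 67, 79}
pop-min → 65; now {67, 79}
pop-min → 67; now {79}
pop-min → 79; now {}
insert 77 → {77}
insert 87 → {77, 87}
insert 71 → {71, 77, 87}
insert 80 → {71, 77, 80, 87}
insert 68 → {68, 71, 77, 80, 87}
pop-min → 68; now {71, 77, 80, 87}
insert 92 → {71, 77, 80, 87, 92}
insert 60 → {60, 71, 77, 80, 87, 92}
insert 63 → {60, 63, 71, 77, 80, 87, 92}
pop-min → 60; now {63, 71, 77, 80, 87, 92}
pop-min → 63; now {71, 77, 80, 87, 92}
pop-min → 71; now {77, 80, 87, 92}
insert 59 → {59, 77, 80, 87, 92}
pop-min → 59; now {77, 80, 87, 92}
insert 78 → {77, 78, 80, 87, 92}
pop-min → 77; now {78, 80, 87, 92}
insert 62 → {62, 78, 80, 87, 92}
insert 58 → {58, 62, 78, 80, 87, 92}
insert 82 → {58, 62, 78, 80, 82, 87, 92}
insert 56 → {56, 58, 62, 78, 80, 82, 87, 92}
pop-min → 56; now {58, 62, 78, 80, 82, 87, 92}
insert 90 → {58, 62, 78, 80, 82, 87, 90, 92}
insert 89 → {58, 62, 78, 80, 82, 87, 89, 90, 92}
insert 52 → {52, 58, 62, 78, 80, 82, 87, 89, 90, 92}
insert 86 → {52, 58, 62, 78, 80, 82, 86, 87, 89, 90, 92}
insert 76 → {52, 58, 62, 76, 78, 80, 82, 86, 87, 89, 90, 92}
pop-min → 52; now {58, 62, 76, 78, 80, 82, 86, 87, 89, 90, 92}
insert 93 → {58, 62, 76, 78, 80, 82, 86, 87, 89, 90, 92, 93}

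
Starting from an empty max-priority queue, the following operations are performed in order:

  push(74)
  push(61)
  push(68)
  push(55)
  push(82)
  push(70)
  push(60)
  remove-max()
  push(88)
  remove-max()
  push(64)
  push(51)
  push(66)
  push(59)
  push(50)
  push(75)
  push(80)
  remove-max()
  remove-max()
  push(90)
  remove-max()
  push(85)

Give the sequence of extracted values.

82 → 88 → 80 → 75 → 90

insert 74 → {74}
insert 61 → {74, 61}
insert 68 → {74, 68, 61}
insert 55 → {74, 68, 61, 55}
insert 82 → {82, 74, 68, 61, 55}
insert 70 → {82, 74, 70, 68, 61, 55}
insert 60 → {82, 74, 70, 68, 61, 60, 55}
remove-max → 82; now {74, 70, 68, 61, 60, 55}
insert 88 → {88, 74, 70, 68, 61, 60, 55}
remove-max → 88; now {74, 70, 68, 61, 60, 55}
insert 64 → {74, 70, 68, 64, 61, 60, 55}
insert 51 → {74, 70, 68, 64, 61, 60, 55, 51}
insert 66 → {74, 70, 68, 66, 64, 61, 60, 55, 51}
insert 59 → {74, 70, 68, 66, 64, 61, 60, 59, 55, 51}
insert 50 → {74, 70, 68, 66, 64, 61, 60, 59, 55, 51, 50}
insert 75 → {75, 74, 70, 68, 66, 64, 61, 60, 59, 55, 51, 50}
insert 80 → {80, 75, 74, 70, 68, 66, 64, 61, 60, 59, 55, 51, 50}
remove-max → 80; now {75, 74, 70, 68, 66, 64, 61, 60, 59, 55, 51, 50}
remove-max → 75; now {74, 70, 68, 66, 64, 61, 60, 59, 55, 51, 50}
insert 90 → {90, 74, 70, 68, 66, 64, 61, 60, 59, 55, 51, 50}
remove-max → 90; now {74, 70, 68, 66, 64, 61, 60, 59, 55, 51, 50}
insert 85 → {85, 74, 70, 68, 66, 64, 61, 60, 59, 55, 51, 50}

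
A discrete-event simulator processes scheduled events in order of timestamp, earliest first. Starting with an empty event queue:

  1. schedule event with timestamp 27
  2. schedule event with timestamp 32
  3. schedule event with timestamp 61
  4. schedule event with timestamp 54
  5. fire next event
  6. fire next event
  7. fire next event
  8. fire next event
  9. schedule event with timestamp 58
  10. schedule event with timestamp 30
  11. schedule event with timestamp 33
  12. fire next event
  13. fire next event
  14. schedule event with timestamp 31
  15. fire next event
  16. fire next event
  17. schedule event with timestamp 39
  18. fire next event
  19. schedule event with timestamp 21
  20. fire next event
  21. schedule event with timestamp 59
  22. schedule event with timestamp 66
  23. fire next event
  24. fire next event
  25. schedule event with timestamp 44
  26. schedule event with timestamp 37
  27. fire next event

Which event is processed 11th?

59

insert 27 → {27}
insert 32 → {27, 32}
insert 61 → {27, 32, 61}
insert 54 → {27, 32, 54, 61}
fire next event → 27; now {32, 54, 61}
fire next event → 32; now {54, 61}
fire next event → 54; now {61}
fire next event → 61; now {}
insert 58 → {58}
insert 30 → {30, 58}
insert 33 → {30, 33, 58}
fire next event → 30; now {33, 58}
fire next event → 33; now {58}
insert 31 → {31, 58}
fire next event → 31; now {58}
fire next event → 58; now {}
insert 39 → {39}
fire next event → 39; now {}
insert 21 → {21}
fire next event → 21; now {}
insert 59 → {59}
insert 66 → {59, 66}
fire next event → 59; now {66}
fire next event → 66; now {}
insert 44 → {44}
insert 37 → {37, 44}
fire next event → 37; now {44}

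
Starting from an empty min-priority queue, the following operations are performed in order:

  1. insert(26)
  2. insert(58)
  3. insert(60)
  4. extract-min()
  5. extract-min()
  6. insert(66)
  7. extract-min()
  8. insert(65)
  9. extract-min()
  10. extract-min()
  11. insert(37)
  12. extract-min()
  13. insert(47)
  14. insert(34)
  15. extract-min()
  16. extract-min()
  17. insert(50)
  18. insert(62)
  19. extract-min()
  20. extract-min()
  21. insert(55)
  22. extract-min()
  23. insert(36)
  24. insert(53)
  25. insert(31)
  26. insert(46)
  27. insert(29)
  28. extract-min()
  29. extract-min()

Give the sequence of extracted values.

insert 26 → {26}
insert 58 → {26, 58}
insert 60 → {26, 58, 60}
extract-min → 26; now {58, 60}
extract-min → 58; now {60}
insert 66 → {60, 66}
extract-min → 60; now {66}
insert 65 → {65, 66}
extract-min → 65; now {66}
extract-min → 66; now {}
insert 37 → {37}
extract-min → 37; now {}
insert 47 → {47}
insert 34 → {34, 47}
extract-min → 34; now {47}
extract-min → 47; now {}
insert 50 → {50}
insert 62 → {50, 62}
extract-min → 50; now {62}
extract-min → 62; now {}
insert 55 → {55}
extract-min → 55; now {}
insert 36 → {36}
insert 53 → {36, 53}
insert 31 → {31, 36, 53}
insert 46 → {31, 36, 46, 53}
insert 29 → {29, 31, 36, 46, 53}
extract-min → 29; now {31, 36, 46, 53}
extract-min → 31; now {36, 46, 53}

26 → 58 → 60 → 65 → 66 → 37 → 34 → 47 → 50 → 62 → 55 → 29 → 31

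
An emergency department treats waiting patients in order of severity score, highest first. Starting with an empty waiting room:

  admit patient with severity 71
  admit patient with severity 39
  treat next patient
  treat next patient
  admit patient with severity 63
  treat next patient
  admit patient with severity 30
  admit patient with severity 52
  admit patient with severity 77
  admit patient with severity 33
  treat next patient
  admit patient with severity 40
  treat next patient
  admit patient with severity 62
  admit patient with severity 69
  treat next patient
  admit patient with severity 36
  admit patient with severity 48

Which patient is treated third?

63

insert 71 → {71}
insert 39 → {71, 39}
treat next patient → 71; now {39}
treat next patient → 39; now {}
insert 63 → {63}
treat next patient → 63; now {}
insert 30 → {30}
insert 52 → {52, 30}
insert 77 → {77, 52, 30}
insert 33 → {77, 52, 33, 30}
treat next patient → 77; now {52, 33, 30}
insert 40 → {52, 40, 33, 30}
treat next patient → 52; now {40, 33, 30}
insert 62 → {62, 40, 33, 30}
insert 69 → {69, 62, 40, 33, 30}
treat next patient → 69; now {62, 40, 33, 30}
insert 36 → {62, 40, 36, 33, 30}
insert 48 → {62, 48, 40, 36, 33, 30}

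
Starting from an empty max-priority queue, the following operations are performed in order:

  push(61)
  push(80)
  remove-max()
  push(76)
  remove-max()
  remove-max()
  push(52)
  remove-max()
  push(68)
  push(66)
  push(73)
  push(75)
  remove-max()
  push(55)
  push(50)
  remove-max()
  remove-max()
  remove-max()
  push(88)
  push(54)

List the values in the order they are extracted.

80 → 76 → 61 → 52 → 75 → 73 → 68 → 66

insert 61 → {61}
insert 80 → {80, 61}
remove-max → 80; now {61}
insert 76 → {76, 61}
remove-max → 76; now {61}
remove-max → 61; now {}
insert 52 → {52}
remove-max → 52; now {}
insert 68 → {68}
insert 66 → {68, 66}
insert 73 → {73, 68, 66}
insert 75 → {75, 73, 68, 66}
remove-max → 75; now {73, 68, 66}
insert 55 → {73, 68, 66, 55}
insert 50 → {73, 68, 66, 55, 50}
remove-max → 73; now {68, 66, 55, 50}
remove-max → 68; now {66, 55, 50}
remove-max → 66; now {55, 50}
insert 88 → {88, 55, 50}
insert 54 → {88, 55, 54, 50}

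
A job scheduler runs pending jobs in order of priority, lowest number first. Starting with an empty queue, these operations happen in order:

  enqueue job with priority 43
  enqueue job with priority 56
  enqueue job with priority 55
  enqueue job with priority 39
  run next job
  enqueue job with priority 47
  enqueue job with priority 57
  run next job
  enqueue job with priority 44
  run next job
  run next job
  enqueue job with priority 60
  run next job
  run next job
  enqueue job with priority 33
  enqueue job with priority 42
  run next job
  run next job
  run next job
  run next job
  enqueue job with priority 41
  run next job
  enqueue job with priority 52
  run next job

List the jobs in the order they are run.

[39, 43, 44, 47, 55, 56, 33, 42, 57, 60, 41, 52]

insert 43 → {43}
insert 56 → {43, 56}
insert 55 → {43, 55, 56}
insert 39 → {39, 43, 55, 56}
run next job → 39; now {43, 55, 56}
insert 47 → {43, 47, 55, 56}
insert 57 → {43, 47, 55, 56, 57}
run next job → 43; now {47, 55, 56, 57}
insert 44 → {44, 47, 55, 56, 57}
run next job → 44; now {47, 55, 56, 57}
run next job → 47; now {55, 56, 57}
insert 60 → {55, 56, 57, 60}
run next job → 55; now {56, 57, 60}
run next job → 56; now {57, 60}
insert 33 → {33, 57, 60}
insert 42 → {33, 42, 57, 60}
run next job → 33; now {42, 57, 60}
run next job → 42; now {57, 60}
run next job → 57; now {60}
run next job → 60; now {}
insert 41 → {41}
run next job → 41; now {}
insert 52 → {52}
run next job → 52; now {}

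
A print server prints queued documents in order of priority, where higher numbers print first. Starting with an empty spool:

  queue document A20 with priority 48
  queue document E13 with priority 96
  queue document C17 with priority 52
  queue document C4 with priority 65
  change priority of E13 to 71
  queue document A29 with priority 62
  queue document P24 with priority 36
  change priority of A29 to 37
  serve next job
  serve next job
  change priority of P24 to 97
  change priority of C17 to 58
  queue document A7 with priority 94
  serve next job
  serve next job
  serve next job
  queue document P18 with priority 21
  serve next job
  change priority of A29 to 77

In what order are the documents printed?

add A20 (priority 48) → {A20:48}
add E13 (priority 96) → {E13:96, A20:48}
add C17 (priority 52) → {E13:96, C17:52, A20:48}
add C4 (priority 65) → {E13:96, C4:65, C17:52, A20:48}
update E13 to priority 71 → {E13:71, C4:65, C17:52, A20:48}
add A29 (priority 62) → {E13:71, C4:65, A29:62, C17:52, A20:48}
add P24 (priority 36) → {E13:71, C4:65, A29:62, C17:52, A20:48, P24:36}
update A29 to priority 37 → {E13:71, C4:65, C17:52, A20:48, A29:37, P24:36}
serve next job → E13; now {C4:65, C17:52, A20:48, A29:37, P24:36}
serve next job → C4; now {C17:52, A20:48, A29:37, P24:36}
update P24 to priority 97 → {P24:97, C17:52, A20:48, A29:37}
update C17 to priority 58 → {P24:97, C17:58, A20:48, A29:37}
add A7 (priority 94) → {P24:97, A7:94, C17:58, A20:48, A29:37}
serve next job → P24; now {A7:94, C17:58, A20:48, A29:37}
serve next job → A7; now {C17:58, A20:48, A29:37}
serve next job → C17; now {A20:48, A29:37}
add P18 (priority 21) → {A20:48, A29:37, P18:21}
serve next job → A20; now {A29:37, P18:21}
update A29 to priority 77 → {A29:77, P18:21}

E13, C4, P24, A7, C17, A20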